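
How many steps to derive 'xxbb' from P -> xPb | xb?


Derivation: P => xPb => xxbb
Steps: 2


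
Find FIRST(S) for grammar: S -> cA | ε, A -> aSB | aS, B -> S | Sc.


Per alternative of S: FIRST(cA) = {c}; FIRST(ε) = {ε}
FIRST(S) = {c, ε}


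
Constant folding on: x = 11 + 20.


11 + 20 = 31 at compile time
Optimized: x = 31


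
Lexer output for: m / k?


Scan left to right, longest-match per lexeme
Tokens: ID(m), OP(/), ID(k)


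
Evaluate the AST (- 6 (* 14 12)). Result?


Evaluate inner: (* 14 12) = 168
Evaluate root: (- 6 168) = -162
Result: -162


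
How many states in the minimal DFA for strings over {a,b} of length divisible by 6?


Track length mod 6: states 0..5, accept at 0
Minimal DFA: 6 states


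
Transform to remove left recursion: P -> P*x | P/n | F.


Left-recursive alternatives: P*x, P/n; non-recursive: F
Introduce P': P -> FP', P' -> *xP' | /nP' | ε


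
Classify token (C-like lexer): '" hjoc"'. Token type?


Pattern: double-quoted sequence
Type: STRING_LITERAL


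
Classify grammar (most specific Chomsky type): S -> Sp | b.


Left-linear: every RHS is a terminal or one nonterminal followed by a terminal
Classification: Type 3 (Regular)


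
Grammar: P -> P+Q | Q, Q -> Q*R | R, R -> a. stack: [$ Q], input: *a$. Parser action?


shift '*' to continue Q -> Q*R
Action: shift


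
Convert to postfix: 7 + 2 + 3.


Left to right (same or higher precedence on left)
Postfix: 7 2 + 3 +


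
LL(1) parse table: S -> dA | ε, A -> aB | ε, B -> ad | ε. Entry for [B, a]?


For [B, a]: 'a' ∈ FIRST(ad)
Entry: B -> ad


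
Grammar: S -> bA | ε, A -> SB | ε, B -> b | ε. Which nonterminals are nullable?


A nonterminal is nullable iff some alternative derives ε (directly, or every symbol in it is nullable)
Nullable: {A, B, S}


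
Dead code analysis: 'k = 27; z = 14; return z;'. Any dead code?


k is assigned but never read
Dead: 'k = 27'


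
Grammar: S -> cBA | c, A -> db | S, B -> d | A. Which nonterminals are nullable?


A nonterminal is nullable iff some alternative derives ε (directly, or every symbol in it is nullable)
Nullable: {}


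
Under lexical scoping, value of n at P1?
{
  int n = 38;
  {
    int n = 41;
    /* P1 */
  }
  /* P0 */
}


n declared in the same block as P1
n = 41


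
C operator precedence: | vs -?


'-' is additive (level 9); '|' is bitwise OR (level 3)
Higher level binds tighter
'-' has higher precedence than '|'


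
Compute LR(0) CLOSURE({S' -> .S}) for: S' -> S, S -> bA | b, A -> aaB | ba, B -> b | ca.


Start: S' -> .S
For each item with dot before a nonterminal B, add B -> .γ for every B-production
Closure: [S' -> .S, S -> .bA, S -> .b]


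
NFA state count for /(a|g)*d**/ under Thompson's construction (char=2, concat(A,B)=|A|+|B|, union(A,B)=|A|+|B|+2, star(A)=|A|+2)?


Syntax tree has 3 char leaf(s), 1 union(s), 3 star(s)
chars contribute 3×2 = 6; each union adds +2; each star adds +2
Total: 6 + 2 + 6 = 14 states


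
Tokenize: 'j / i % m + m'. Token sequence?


Scan left to right, longest-match per lexeme
Tokens: ID(j), OP(/), ID(i), OP(%), ID(m), OP(+), ID(m)


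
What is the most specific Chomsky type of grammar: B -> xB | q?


Right-linear: every RHS is a terminal or a terminal followed by one nonterminal
Classification: Type 3 (Regular)


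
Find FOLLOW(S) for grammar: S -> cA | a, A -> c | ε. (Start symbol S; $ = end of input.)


$ ∈ FOLLOW(S). For each A -> αBβ: add FIRST(β)\{ε} to FOLLOW(B); if β nullable, add FOLLOW(A).
FOLLOW(S) = {$}


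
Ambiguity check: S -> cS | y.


right-linear, alternatives start with distinct terminals 'c' vs 'y': unique leftmost derivation
Unambiguous


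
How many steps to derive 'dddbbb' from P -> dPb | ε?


Derivation: P => dPb => ddPbb => dddPbbb => dddbbb
Steps: 4


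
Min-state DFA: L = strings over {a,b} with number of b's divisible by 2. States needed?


Track (count of b) mod 2: states 0..1, accept at 0
Minimal DFA: 2 states


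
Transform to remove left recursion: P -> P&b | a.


Left-recursive alternatives: P&b; non-recursive: a
Introduce P': P -> aP', P' -> &bP' | ε


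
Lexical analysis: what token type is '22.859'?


Pattern: digits with a decimal point
Type: FLOAT_LITERAL


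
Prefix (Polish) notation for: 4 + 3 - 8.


left-to-right (same/higher precedence on left): tree is (- (+ 4 3) 8)
Prefix: - + 4 3 8


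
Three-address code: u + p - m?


Break into single-operator statements:
t1 = u + p
t2 = t1 - m


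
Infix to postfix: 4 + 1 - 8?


Left to right (same or higher precedence on left)
Postfix: 4 1 + 8 -


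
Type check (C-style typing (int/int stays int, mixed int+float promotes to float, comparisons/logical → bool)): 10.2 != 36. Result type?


Operand types: float != int
Rule: comparison yields bool
Result type: bool


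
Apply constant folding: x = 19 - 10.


19 - 10 = 9 at compile time
Optimized: x = 9


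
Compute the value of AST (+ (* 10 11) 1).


Evaluate inner: (* 10 11) = 110
Evaluate root: (+ 110 1) = 111
Result: 111


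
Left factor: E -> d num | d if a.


Common prefix: 'd'
Factored: E -> d E', E' -> num | if a


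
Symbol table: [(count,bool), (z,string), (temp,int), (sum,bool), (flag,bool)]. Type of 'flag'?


Lookup 'flag' → type bool


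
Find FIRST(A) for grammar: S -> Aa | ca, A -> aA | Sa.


Per alternative of A: FIRST(aA) = {a}; FIRST(Sa) = {a, c}
FIRST(A) = {a, c}


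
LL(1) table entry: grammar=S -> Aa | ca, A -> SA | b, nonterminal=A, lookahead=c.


For [A, c]: 'c' ∈ FIRST(SA)
Entry: A -> SA


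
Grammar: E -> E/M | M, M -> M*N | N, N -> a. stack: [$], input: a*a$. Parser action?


no handle on stack; shift 'a'
Action: shift


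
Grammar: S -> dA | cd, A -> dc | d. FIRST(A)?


Per alternative of A: FIRST(dc) = {d}; FIRST(d) = {d}
FIRST(A) = {d}


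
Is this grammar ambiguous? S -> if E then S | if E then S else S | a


dangling else: 'if E then if E then a else a' parses two ways
Ambiguous


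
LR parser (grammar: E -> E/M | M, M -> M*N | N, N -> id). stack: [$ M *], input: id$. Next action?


no handle; shift 'id'
Action: shift


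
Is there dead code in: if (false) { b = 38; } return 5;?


condition is constant false, so the whole block is unreachable
Dead: 'if (false) { b = 38; }'


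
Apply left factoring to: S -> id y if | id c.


Common prefix: 'id'
Factored: S -> id S', S' -> y if | c


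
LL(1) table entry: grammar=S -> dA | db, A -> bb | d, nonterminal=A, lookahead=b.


For [A, b]: 'b' ∈ FIRST(bb)
Entry: A -> bb


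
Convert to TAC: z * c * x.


Break into single-operator statements:
t1 = z * c
t2 = t1 * x


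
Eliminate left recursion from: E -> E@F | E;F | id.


Left-recursive alternatives: E@F, E;F; non-recursive: id
Introduce E': E -> idE', E' -> @FE' | ;FE' | ε


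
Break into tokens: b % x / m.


Scan left to right, longest-match per lexeme
Tokens: ID(b), OP(%), ID(x), OP(/), ID(m)


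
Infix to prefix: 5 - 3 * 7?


'*' binds tighter: tree is (- 5 (* 3 7))
Prefix: - 5 * 3 7


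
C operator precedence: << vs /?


'/' is multiplicative (level 10); '<<' is shift (level 8)
Higher level binds tighter
'/' has higher precedence than '<<'


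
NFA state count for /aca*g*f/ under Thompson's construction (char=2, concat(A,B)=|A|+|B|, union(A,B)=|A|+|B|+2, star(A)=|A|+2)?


Syntax tree has 5 char leaf(s), 0 union(s), 2 star(s)
chars contribute 5×2 = 10; each union adds +2; each star adds +2
Total: 10 + 0 + 4 = 14 states


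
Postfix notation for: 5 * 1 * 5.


Left to right (same or higher precedence on left)
Postfix: 5 1 * 5 *


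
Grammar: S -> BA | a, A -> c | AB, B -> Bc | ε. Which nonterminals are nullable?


A nonterminal is nullable iff some alternative derives ε (directly, or every symbol in it is nullable)
Nullable: {B}


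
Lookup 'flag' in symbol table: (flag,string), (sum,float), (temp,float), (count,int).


Lookup 'flag' → type string


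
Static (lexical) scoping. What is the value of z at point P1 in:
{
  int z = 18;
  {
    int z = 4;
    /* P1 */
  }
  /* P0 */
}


z declared in the same block as P1
z = 4


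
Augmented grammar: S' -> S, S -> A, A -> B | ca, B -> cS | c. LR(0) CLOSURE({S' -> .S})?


Start: S' -> .S
For each item with dot before a nonterminal B, add B -> .γ for every B-production
Closure: [S' -> .S, S -> .A, A -> .B, A -> .ca, B -> .cS, B -> .c]


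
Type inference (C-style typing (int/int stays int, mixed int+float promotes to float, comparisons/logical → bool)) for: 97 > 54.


Operand types: int > int
Rule: comparison yields bool
Result type: bool


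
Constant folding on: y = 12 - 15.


12 - 15 = -3 at compile time
Optimized: y = -3


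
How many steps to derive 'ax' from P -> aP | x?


Derivation: P => aP => ax
Steps: 2


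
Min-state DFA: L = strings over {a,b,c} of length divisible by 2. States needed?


Track length mod 2: states 0..1, accept at 0
Minimal DFA: 2 states


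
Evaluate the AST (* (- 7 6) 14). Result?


Evaluate inner: (- 7 6) = 1
Evaluate root: (* 1 14) = 14
Result: 14


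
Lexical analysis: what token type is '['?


Pattern: delimiter/punctuation
Type: PUNCTUATION


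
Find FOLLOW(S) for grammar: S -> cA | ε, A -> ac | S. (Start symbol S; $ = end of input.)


$ ∈ FOLLOW(S). For each A -> αBβ: add FIRST(β)\{ε} to FOLLOW(B); if β nullable, add FOLLOW(A).
FOLLOW(S) = {$}


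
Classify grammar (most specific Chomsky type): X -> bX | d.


Right-linear: every RHS is a terminal or a terminal followed by one nonterminal
Classification: Type 3 (Regular)


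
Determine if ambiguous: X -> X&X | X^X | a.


'a&a^a' has two parse trees (no precedence encoded between & and ^)
Ambiguous


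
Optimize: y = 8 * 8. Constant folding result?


8 * 8 = 64 at compile time
Optimized: y = 64


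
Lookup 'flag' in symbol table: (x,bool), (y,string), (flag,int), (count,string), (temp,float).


Lookup 'flag' → type int


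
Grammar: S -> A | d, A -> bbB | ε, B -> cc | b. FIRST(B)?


Per alternative of B: FIRST(cc) = {c}; FIRST(b) = {b}
FIRST(B) = {b, c}


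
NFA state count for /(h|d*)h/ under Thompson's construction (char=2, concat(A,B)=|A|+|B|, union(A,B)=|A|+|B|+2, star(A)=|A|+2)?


Syntax tree has 3 char leaf(s), 1 union(s), 1 star(s)
chars contribute 3×2 = 6; each union adds +2; each star adds +2
Total: 6 + 2 + 2 = 10 states


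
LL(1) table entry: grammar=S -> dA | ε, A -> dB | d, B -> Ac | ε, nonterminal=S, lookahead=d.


For [S, d]: 'd' ∈ FIRST(dA)
Entry: S -> dA


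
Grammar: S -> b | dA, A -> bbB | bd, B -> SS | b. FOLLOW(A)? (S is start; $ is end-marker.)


$ ∈ FOLLOW(S). For each A -> αBβ: add FIRST(β)\{ε} to FOLLOW(B); if β nullable, add FOLLOW(A).
FOLLOW(A) = {$, b, d}


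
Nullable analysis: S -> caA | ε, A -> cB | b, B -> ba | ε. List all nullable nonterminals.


A nonterminal is nullable iff some alternative derives ε (directly, or every symbol in it is nullable)
Nullable: {B, S}


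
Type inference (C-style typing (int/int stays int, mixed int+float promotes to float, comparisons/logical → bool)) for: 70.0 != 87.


Operand types: float != int
Rule: comparison yields bool
Result type: bool


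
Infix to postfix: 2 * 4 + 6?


Left to right (same or higher precedence on left)
Postfix: 2 4 * 6 +


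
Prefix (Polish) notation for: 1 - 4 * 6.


'*' binds tighter: tree is (- 1 (* 4 6))
Prefix: - 1 * 4 6


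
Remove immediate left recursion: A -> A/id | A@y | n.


Left-recursive alternatives: A/id, A@y; non-recursive: n
Introduce A': A -> nA', A' -> /idA' | @yA' | ε


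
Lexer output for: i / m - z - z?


Scan left to right, longest-match per lexeme
Tokens: ID(i), OP(/), ID(m), OP(-), ID(z), OP(-), ID(z)


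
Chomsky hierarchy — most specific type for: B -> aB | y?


Right-linear: every RHS is a terminal or a terminal followed by one nonterminal
Classification: Type 3 (Regular)


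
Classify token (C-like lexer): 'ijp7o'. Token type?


Pattern: letter/underscore followed by alphanumerics, not a keyword
Type: IDENTIFIER


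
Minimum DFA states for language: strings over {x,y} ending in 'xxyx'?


Track the longest suffix of input matching a prefix of 'xxyx': 5 classes (prefixes of length 0..4)
Minimal DFA: 5 states


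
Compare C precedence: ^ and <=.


'<=' is relational (level 7); '^' is bitwise XOR (level 4)
Higher level binds tighter
'<=' has higher precedence than '^'


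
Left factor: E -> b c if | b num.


Common prefix: 'b'
Factored: E -> b E', E' -> c if | num


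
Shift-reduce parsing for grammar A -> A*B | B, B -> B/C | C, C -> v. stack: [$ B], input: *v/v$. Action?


lookahead ∉ {/} so B won't extend; reduce A -> B
Action: reduce (A -> B)


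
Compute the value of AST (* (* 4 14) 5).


Evaluate inner: (* 4 14) = 56
Evaluate root: (* 56 5) = 280
Result: 280


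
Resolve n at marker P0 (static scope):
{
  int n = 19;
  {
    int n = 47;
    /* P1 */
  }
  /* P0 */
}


n declared in the same block as P0
n = 19


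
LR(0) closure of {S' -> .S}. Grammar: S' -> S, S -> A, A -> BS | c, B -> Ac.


Start: S' -> .S
For each item with dot before a nonterminal B, add B -> .γ for every B-production
Closure: [S' -> .S, S -> .A, A -> .BS, A -> .c, B -> .Ac]


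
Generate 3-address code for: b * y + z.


Break into single-operator statements:
t1 = b * y
t2 = t1 + z


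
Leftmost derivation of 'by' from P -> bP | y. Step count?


Derivation: P => bP => by
Steps: 2


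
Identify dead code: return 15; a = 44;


statement follows a return and is unreachable
Dead: 'a = 44'


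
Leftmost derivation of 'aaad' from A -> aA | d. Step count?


Derivation: A => aA => aaA => aaaA => aaad
Steps: 4


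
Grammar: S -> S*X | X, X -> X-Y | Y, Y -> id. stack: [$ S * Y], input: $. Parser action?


'Y' (not preceded by X-) is the handle for X -> Y
Action: reduce (X -> Y)


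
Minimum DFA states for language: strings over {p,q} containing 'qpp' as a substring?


KMP-style automaton: 3 progress states + 1 absorbing accept = 4
Minimal DFA: 4 states


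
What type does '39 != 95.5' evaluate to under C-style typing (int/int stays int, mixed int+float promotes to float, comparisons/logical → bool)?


Operand types: int != float
Rule: comparison yields bool
Result type: bool


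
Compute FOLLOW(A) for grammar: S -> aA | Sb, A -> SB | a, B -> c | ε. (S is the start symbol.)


$ ∈ FOLLOW(S). For each A -> αBβ: add FIRST(β)\{ε} to FOLLOW(B); if β nullable, add FOLLOW(A).
FOLLOW(A) = {$, b, c}


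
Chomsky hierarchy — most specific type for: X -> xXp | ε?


Single nonterminal LHS, but x^n p^n is not regular
Classification: Type 2 (Context-Free)


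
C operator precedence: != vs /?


'/' is multiplicative (level 10); '!=' is equality (level 6)
Higher level binds tighter
'/' has higher precedence than '!='


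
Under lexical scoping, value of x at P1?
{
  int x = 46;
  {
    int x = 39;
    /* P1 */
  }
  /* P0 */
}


x declared in the same block as P1
x = 39


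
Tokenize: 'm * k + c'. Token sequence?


Scan left to right, longest-match per lexeme
Tokens: ID(m), OP(*), ID(k), OP(+), ID(c)


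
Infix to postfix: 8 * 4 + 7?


Left to right (same or higher precedence on left)
Postfix: 8 4 * 7 +


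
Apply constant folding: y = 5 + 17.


5 + 17 = 22 at compile time
Optimized: y = 22


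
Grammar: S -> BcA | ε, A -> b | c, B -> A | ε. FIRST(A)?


Per alternative of A: FIRST(b) = {b}; FIRST(c) = {c}
FIRST(A) = {b, c}


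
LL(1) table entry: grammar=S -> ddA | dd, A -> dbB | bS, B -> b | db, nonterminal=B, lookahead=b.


For [B, b]: 'b' ∈ FIRST(b)
Entry: B -> b


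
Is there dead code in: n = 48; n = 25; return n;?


first assignment to n is overwritten before any read
Dead: 'n = 48'


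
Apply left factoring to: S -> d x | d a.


Common prefix: 'd'
Factored: S -> d S', S' -> x | a


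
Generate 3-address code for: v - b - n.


Break into single-operator statements:
t1 = v - b
t2 = t1 - n


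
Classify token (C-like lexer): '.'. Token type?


Pattern: operator symbol
Type: OPERATOR


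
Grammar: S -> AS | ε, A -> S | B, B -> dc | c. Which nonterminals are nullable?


A nonterminal is nullable iff some alternative derives ε (directly, or every symbol in it is nullable)
Nullable: {A, S}


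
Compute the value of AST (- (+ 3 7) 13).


Evaluate inner: (+ 3 7) = 10
Evaluate root: (- 10 13) = -3
Result: -3


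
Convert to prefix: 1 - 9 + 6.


left-to-right (same/higher precedence on left): tree is (+ (- 1 9) 6)
Prefix: + - 1 9 6


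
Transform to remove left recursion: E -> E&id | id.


Left-recursive alternatives: E&id; non-recursive: id
Introduce E': E -> idE', E' -> &idE' | ε


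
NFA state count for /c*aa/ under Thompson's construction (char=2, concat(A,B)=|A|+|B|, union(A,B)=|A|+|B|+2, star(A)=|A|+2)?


Syntax tree has 3 char leaf(s), 0 union(s), 1 star(s)
chars contribute 3×2 = 6; each union adds +2; each star adds +2
Total: 6 + 0 + 2 = 8 states


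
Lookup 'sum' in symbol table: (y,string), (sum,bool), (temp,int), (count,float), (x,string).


Lookup 'sum' → type bool


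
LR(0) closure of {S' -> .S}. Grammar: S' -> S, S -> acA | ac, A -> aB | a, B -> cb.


Start: S' -> .S
For each item with dot before a nonterminal B, add B -> .γ for every B-production
Closure: [S' -> .S, S -> .acA, S -> .ac]


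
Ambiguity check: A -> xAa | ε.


balanced x^n…a^n: each string has a unique parse
Unambiguous


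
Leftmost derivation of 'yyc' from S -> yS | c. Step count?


Derivation: S => yS => yyS => yyc
Steps: 3


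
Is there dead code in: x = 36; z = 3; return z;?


x is assigned but never read
Dead: 'x = 36'


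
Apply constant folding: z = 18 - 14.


18 - 14 = 4 at compile time
Optimized: z = 4


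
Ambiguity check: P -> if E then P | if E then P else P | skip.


dangling else: 'if E then if E then skip else skip' parses two ways
Ambiguous


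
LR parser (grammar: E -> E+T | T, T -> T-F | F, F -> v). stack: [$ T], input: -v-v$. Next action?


shift '-' to continue T -> T-F
Action: shift


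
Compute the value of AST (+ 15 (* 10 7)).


Evaluate inner: (* 10 7) = 70
Evaluate root: (+ 15 70) = 85
Result: 85


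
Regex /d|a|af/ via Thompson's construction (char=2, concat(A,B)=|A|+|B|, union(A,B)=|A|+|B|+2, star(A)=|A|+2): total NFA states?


Syntax tree has 4 char leaf(s), 2 union(s), 0 star(s)
chars contribute 4×2 = 8; each union adds +2; each star adds +2
Total: 8 + 4 + 0 = 12 states


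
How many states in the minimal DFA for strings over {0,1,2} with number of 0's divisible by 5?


Track (count of 0) mod 5: states 0..4, accept at 0
Minimal DFA: 5 states


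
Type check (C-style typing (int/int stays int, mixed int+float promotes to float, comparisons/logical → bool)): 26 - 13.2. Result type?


Operand types: int - float
Rule: mixed int/float promotes to float; int/int stays int
Result type: float


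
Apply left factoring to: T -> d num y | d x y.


Common prefix: 'd'
Factored: T -> d T', T' -> num y | x y


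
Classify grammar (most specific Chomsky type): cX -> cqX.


LHS has context (more than one symbol) and |LHS| ≤ |RHS|
Classification: Type 1 (Context-Sensitive)


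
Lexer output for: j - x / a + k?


Scan left to right, longest-match per lexeme
Tokens: ID(j), OP(-), ID(x), OP(/), ID(a), OP(+), ID(k)


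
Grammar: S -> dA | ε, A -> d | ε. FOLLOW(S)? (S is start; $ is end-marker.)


$ ∈ FOLLOW(S). For each A -> αBβ: add FIRST(β)\{ε} to FOLLOW(B); if β nullable, add FOLLOW(A).
FOLLOW(S) = {$}


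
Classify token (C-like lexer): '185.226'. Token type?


Pattern: digits with a decimal point
Type: FLOAT_LITERAL


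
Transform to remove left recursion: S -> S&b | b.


Left-recursive alternatives: S&b; non-recursive: b
Introduce S': S -> bS', S' -> &bS' | ε


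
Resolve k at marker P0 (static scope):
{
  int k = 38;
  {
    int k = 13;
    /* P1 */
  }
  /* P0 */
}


k declared in the same block as P0
k = 38


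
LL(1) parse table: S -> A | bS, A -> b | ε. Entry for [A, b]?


For [A, b]: 'b' ∈ FIRST(b)
Entry: A -> b


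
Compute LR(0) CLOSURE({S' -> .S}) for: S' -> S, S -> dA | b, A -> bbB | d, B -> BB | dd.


Start: S' -> .S
For each item with dot before a nonterminal B, add B -> .γ for every B-production
Closure: [S' -> .S, S -> .dA, S -> .b]


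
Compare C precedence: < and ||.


'<' is relational (level 7); '||' is logical OR (level 1)
Higher level binds tighter
'<' has higher precedence than '||'


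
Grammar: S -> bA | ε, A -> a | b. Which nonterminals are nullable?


A nonterminal is nullable iff some alternative derives ε (directly, or every symbol in it is nullable)
Nullable: {S}


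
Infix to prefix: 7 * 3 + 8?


left-to-right (same/higher precedence on left): tree is (+ (* 7 3) 8)
Prefix: + * 7 3 8


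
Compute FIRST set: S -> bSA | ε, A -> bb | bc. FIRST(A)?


Per alternative of A: FIRST(bb) = {b}; FIRST(bc) = {b}
FIRST(A) = {b}


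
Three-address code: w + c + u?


Break into single-operator statements:
t1 = w + c
t2 = t1 + u


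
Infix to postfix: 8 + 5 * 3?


* has higher precedence, evaluate 5*3 first
Postfix: 8 5 3 * +


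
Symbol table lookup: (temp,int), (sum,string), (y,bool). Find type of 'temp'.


Lookup 'temp' → type int


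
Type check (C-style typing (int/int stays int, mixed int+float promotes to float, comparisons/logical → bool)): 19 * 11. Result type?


Operand types: int * int
Rule: mixed int/float promotes to float; int/int stays int
Result type: int


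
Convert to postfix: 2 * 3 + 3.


Left to right (same or higher precedence on left)
Postfix: 2 3 * 3 +


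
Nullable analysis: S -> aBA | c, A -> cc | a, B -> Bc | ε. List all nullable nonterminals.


A nonterminal is nullable iff some alternative derives ε (directly, or every symbol in it is nullable)
Nullable: {B}


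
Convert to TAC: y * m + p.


Break into single-operator statements:
t1 = y * m
t2 = t1 + p


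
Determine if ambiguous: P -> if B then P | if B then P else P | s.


dangling else: 'if B then if B then s else s' parses two ways
Ambiguous


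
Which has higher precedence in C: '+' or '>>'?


'+' is additive (level 9); '>>' is shift (level 8)
Higher level binds tighter
'+' has higher precedence than '>>'


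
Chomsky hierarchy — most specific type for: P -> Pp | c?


Left-linear: every RHS is a terminal or one nonterminal followed by a terminal
Classification: Type 3 (Regular)


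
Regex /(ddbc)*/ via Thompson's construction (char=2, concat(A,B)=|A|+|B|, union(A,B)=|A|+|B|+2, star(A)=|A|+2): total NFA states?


Syntax tree has 4 char leaf(s), 0 union(s), 1 star(s)
chars contribute 4×2 = 8; each union adds +2; each star adds +2
Total: 8 + 0 + 2 = 10 states


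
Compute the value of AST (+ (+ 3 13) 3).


Evaluate inner: (+ 3 13) = 16
Evaluate root: (+ 16 3) = 19
Result: 19


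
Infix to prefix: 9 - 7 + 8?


left-to-right (same/higher precedence on left): tree is (+ (- 9 7) 8)
Prefix: + - 9 7 8


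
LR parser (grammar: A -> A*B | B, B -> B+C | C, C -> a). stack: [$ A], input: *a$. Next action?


shift '*' to continue A -> A*B
Action: shift


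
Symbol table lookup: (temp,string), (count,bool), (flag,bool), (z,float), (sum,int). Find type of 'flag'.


Lookup 'flag' → type bool


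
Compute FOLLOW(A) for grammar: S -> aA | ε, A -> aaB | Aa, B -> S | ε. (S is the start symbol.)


$ ∈ FOLLOW(S). For each A -> αBβ: add FIRST(β)\{ε} to FOLLOW(B); if β nullable, add FOLLOW(A).
FOLLOW(A) = {$, a}


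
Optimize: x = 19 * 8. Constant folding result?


19 * 8 = 152 at compile time
Optimized: x = 152


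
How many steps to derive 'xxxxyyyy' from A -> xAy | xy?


Derivation: A => xAy => xxAyy => xxxAyyy => xxxxyyyy
Steps: 4


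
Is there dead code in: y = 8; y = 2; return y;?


first assignment to y is overwritten before any read
Dead: 'y = 8'


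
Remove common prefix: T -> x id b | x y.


Common prefix: 'x'
Factored: T -> x T', T' -> id b | y


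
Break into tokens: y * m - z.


Scan left to right, longest-match per lexeme
Tokens: ID(y), OP(*), ID(m), OP(-), ID(z)


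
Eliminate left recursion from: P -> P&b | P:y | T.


Left-recursive alternatives: P&b, P:y; non-recursive: T
Introduce P': P -> TP', P' -> &bP' | :yP' | ε


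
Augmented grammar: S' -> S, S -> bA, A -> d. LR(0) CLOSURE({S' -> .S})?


Start: S' -> .S
For each item with dot before a nonterminal B, add B -> .γ for every B-production
Closure: [S' -> .S, S -> .bA]


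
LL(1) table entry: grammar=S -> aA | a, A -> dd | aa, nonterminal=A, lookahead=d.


For [A, d]: 'd' ∈ FIRST(dd)
Entry: A -> dd


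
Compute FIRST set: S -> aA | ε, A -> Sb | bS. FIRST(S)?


Per alternative of S: FIRST(aA) = {a}; FIRST(ε) = {ε}
FIRST(S) = {a, ε}


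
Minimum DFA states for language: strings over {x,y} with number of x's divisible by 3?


Track (count of x) mod 3: states 0..2, accept at 0
Minimal DFA: 3 states


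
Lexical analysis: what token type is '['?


Pattern: delimiter/punctuation
Type: PUNCTUATION


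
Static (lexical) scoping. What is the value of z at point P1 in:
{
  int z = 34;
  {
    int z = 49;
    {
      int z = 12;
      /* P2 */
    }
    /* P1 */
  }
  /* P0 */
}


z declared in the same block as P1
z = 49


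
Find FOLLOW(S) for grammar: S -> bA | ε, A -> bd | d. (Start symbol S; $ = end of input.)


$ ∈ FOLLOW(S). For each A -> αBβ: add FIRST(β)\{ε} to FOLLOW(B); if β nullable, add FOLLOW(A).
FOLLOW(S) = {$}


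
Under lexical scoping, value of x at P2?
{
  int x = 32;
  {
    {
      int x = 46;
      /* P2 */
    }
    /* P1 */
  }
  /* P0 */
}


x declared in the same block as P2
x = 46


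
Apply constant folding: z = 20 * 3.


20 * 3 = 60 at compile time
Optimized: z = 60


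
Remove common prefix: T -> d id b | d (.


Common prefix: 'd'
Factored: T -> d T', T' -> id b | (


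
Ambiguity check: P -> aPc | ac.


balanced a^n…c^n: each string has a unique parse
Unambiguous


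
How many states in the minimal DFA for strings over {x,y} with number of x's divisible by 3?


Track (count of x) mod 3: states 0..2, accept at 0
Minimal DFA: 3 states


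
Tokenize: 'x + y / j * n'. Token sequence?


Scan left to right, longest-match per lexeme
Tokens: ID(x), OP(+), ID(y), OP(/), ID(j), OP(*), ID(n)


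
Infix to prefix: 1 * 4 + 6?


left-to-right (same/higher precedence on left): tree is (+ (* 1 4) 6)
Prefix: + * 1 4 6


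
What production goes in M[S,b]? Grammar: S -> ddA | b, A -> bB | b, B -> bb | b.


For [S, b]: 'b' ∈ FIRST(b)
Entry: S -> b


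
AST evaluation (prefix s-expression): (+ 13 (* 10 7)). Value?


Evaluate inner: (* 10 7) = 70
Evaluate root: (+ 13 70) = 83
Result: 83


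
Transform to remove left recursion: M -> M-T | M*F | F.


Left-recursive alternatives: M-T, M*F; non-recursive: F
Introduce M': M -> FM', M' -> -TM' | *FM' | ε


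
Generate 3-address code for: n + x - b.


Break into single-operator statements:
t1 = n + x
t2 = t1 - b


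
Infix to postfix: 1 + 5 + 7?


Left to right (same or higher precedence on left)
Postfix: 1 5 + 7 +


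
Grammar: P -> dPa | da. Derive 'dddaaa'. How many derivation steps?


Derivation: P => dPa => ddPaa => dddaaa
Steps: 3


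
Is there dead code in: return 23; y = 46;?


statement follows a return and is unreachable
Dead: 'y = 46'


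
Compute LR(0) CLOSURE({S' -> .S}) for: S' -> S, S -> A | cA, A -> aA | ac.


Start: S' -> .S
For each item with dot before a nonterminal B, add B -> .γ for every B-production
Closure: [S' -> .S, S -> .A, S -> .cA, A -> .aA, A -> .ac]


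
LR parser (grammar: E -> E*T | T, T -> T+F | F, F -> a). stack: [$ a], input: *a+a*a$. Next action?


'a' on top is the handle for F -> a
Action: reduce (F -> a)


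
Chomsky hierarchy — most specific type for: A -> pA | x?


Right-linear: every RHS is a terminal or a terminal followed by one nonterminal
Classification: Type 3 (Regular)


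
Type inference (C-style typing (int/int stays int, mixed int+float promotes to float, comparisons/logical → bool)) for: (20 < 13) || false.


Operand types: bool || bool
Rule: logical operators take bool operands and yield bool
Result type: bool


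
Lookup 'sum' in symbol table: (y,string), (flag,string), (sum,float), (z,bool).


Lookup 'sum' → type float


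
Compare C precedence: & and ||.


'&' is bitwise AND (level 5); '||' is logical OR (level 1)
Higher level binds tighter
'&' has higher precedence than '||'


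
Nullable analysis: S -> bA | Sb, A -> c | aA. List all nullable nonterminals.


A nonterminal is nullable iff some alternative derives ε (directly, or every symbol in it is nullable)
Nullable: {}


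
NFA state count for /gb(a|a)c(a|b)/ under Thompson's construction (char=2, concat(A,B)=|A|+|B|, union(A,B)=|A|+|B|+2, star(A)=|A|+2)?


Syntax tree has 7 char leaf(s), 2 union(s), 0 star(s)
chars contribute 7×2 = 14; each union adds +2; each star adds +2
Total: 14 + 4 + 0 = 18 states


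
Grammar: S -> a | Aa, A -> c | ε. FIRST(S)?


Per alternative of S: FIRST(a) = {a}; FIRST(Aa) = {a, c}
FIRST(S) = {a, c}


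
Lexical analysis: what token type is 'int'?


Pattern: reserved word
Type: KEYWORD


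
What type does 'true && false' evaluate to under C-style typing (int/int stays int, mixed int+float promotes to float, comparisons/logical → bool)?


Operand types: bool && bool
Rule: logical operators take bool operands and yield bool
Result type: bool


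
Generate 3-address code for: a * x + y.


Break into single-operator statements:
t1 = a * x
t2 = t1 + y


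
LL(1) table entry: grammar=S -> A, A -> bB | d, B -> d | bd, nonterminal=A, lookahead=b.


For [A, b]: 'b' ∈ FIRST(bB)
Entry: A -> bB


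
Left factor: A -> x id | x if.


Common prefix: 'x'
Factored: A -> x A', A' -> id | if


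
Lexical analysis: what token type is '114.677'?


Pattern: digits with a decimal point
Type: FLOAT_LITERAL


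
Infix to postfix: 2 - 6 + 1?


Left to right (same or higher precedence on left)
Postfix: 2 6 - 1 +


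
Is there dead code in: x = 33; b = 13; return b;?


x is assigned but never read
Dead: 'x = 33'


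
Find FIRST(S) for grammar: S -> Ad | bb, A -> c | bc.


Per alternative of S: FIRST(Ad) = {b, c}; FIRST(bb) = {b}
FIRST(S) = {b, c}


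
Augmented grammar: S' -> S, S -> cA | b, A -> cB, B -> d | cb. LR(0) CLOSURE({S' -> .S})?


Start: S' -> .S
For each item with dot before a nonterminal B, add B -> .γ for every B-production
Closure: [S' -> .S, S -> .cA, S -> .b]


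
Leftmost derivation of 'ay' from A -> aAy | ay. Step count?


Derivation: A => ay
Steps: 1


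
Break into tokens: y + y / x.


Scan left to right, longest-match per lexeme
Tokens: ID(y), OP(+), ID(y), OP(/), ID(x)


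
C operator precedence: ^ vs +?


'+' is additive (level 9); '^' is bitwise XOR (level 4)
Higher level binds tighter
'+' has higher precedence than '^'


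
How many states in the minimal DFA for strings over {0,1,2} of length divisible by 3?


Track length mod 3: states 0..2, accept at 0
Minimal DFA: 3 states


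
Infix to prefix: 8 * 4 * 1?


left-to-right (same/higher precedence on left): tree is (* (* 8 4) 1)
Prefix: * * 8 4 1


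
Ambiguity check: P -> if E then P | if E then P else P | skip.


dangling else: 'if E then if E then skip else skip' parses two ways
Ambiguous


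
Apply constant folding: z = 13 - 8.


13 - 8 = 5 at compile time
Optimized: z = 5


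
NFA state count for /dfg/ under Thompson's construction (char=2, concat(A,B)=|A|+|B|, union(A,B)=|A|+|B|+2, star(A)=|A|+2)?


Syntax tree has 3 char leaf(s), 0 union(s), 0 star(s)
chars contribute 3×2 = 6; each union adds +2; each star adds +2
Total: 6 + 0 + 0 = 6 states


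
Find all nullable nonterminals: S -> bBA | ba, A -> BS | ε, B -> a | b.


A nonterminal is nullable iff some alternative derives ε (directly, or every symbol in it is nullable)
Nullable: {A}


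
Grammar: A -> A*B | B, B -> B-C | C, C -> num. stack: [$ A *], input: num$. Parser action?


no handle ('A*' is not any RHS); shift 'num'
Action: shift


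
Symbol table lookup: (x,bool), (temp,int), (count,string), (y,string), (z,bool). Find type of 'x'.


Lookup 'x' → type bool


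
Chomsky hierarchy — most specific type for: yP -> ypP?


LHS has context (more than one symbol) and |LHS| ≤ |RHS|
Classification: Type 1 (Context-Sensitive)


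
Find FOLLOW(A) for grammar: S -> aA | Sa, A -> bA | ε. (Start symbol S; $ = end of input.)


$ ∈ FOLLOW(S). For each A -> αBβ: add FIRST(β)\{ε} to FOLLOW(B); if β nullable, add FOLLOW(A).
FOLLOW(A) = {$, a}


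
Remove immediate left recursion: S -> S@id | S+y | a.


Left-recursive alternatives: S@id, S+y; non-recursive: a
Introduce S': S -> aS', S' -> @idS' | +yS' | ε


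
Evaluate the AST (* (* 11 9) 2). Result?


Evaluate inner: (* 11 9) = 99
Evaluate root: (* 99 2) = 198
Result: 198


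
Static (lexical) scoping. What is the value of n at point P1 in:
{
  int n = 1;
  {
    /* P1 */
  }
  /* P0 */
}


P1's block does not declare n; resolves to the enclosing declaration at depth 0
n = 1


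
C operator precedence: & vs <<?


'<<' is shift (level 8); '&' is bitwise AND (level 5)
Higher level binds tighter
'<<' has higher precedence than '&'


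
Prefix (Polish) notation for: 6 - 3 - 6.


left-to-right (same/higher precedence on left): tree is (- (- 6 3) 6)
Prefix: - - 6 3 6


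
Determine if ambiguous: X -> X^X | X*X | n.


'n^n*n' has two parse trees (no precedence encoded between ^ and *)
Ambiguous


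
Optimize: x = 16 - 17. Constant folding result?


16 - 17 = -1 at compile time
Optimized: x = -1


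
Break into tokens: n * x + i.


Scan left to right, longest-match per lexeme
Tokens: ID(n), OP(*), ID(x), OP(+), ID(i)


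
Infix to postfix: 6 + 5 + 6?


Left to right (same or higher precedence on left)
Postfix: 6 5 + 6 +


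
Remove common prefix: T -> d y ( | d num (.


Common prefix: 'd'
Factored: T -> d T', T' -> y ( | num (


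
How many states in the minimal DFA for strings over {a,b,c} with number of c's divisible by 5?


Track (count of c) mod 5: states 0..4, accept at 0
Minimal DFA: 5 states


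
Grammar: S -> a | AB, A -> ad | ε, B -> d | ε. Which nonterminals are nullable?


A nonterminal is nullable iff some alternative derives ε (directly, or every symbol in it is nullable)
Nullable: {A, B, S}


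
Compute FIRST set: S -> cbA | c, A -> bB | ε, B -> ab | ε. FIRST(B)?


Per alternative of B: FIRST(ab) = {a}; FIRST(ε) = {ε}
FIRST(B) = {a, ε}


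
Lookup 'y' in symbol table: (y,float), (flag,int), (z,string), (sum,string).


Lookup 'y' → type float


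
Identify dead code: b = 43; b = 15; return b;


first assignment to b is overwritten before any read
Dead: 'b = 43'


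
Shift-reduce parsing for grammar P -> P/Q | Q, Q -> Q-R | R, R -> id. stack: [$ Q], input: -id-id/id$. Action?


shift '-' to continue Q -> Q-R
Action: shift


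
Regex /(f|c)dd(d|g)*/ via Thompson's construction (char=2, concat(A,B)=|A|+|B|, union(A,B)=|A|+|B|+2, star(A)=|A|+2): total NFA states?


Syntax tree has 6 char leaf(s), 2 union(s), 1 star(s)
chars contribute 6×2 = 12; each union adds +2; each star adds +2
Total: 12 + 4 + 2 = 18 states


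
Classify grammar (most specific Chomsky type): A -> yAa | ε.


Single nonterminal LHS, but y^n a^n is not regular
Classification: Type 2 (Context-Free)


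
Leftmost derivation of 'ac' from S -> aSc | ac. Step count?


Derivation: S => ac
Steps: 1


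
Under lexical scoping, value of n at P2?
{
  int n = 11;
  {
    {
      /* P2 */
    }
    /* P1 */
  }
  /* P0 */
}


P2's block does not declare n; resolves to the enclosing declaration at depth 0
n = 11


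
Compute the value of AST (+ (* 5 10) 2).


Evaluate inner: (* 5 10) = 50
Evaluate root: (+ 50 2) = 52
Result: 52


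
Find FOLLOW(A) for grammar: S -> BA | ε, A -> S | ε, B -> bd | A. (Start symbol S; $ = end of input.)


$ ∈ FOLLOW(S). For each A -> αBβ: add FIRST(β)\{ε} to FOLLOW(B); if β nullable, add FOLLOW(A).
FOLLOW(A) = {$, b}


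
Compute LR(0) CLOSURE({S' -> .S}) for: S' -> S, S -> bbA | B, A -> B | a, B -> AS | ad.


Start: S' -> .S
For each item with dot before a nonterminal B, add B -> .γ for every B-production
Closure: [S' -> .S, S -> .bbA, S -> .B, B -> .AS, B -> .ad, A -> .B, A -> .a]


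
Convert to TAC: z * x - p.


Break into single-operator statements:
t1 = z * x
t2 = t1 - p


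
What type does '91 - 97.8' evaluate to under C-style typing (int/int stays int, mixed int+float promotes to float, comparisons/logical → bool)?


Operand types: int - float
Rule: mixed int/float promotes to float; int/int stays int
Result type: float


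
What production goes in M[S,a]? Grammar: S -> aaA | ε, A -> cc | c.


For [S, a]: 'a' ∈ FIRST(aaA)
Entry: S -> aaA


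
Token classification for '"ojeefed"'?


Pattern: double-quoted sequence
Type: STRING_LITERAL


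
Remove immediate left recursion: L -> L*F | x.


Left-recursive alternatives: L*F; non-recursive: x
Introduce L': L -> xL', L' -> *FL' | ε


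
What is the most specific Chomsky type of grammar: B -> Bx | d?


Left-linear: every RHS is a terminal or one nonterminal followed by a terminal
Classification: Type 3 (Regular)


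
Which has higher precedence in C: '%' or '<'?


'%' is multiplicative (level 10); '<' is relational (level 7)
Higher level binds tighter
'%' has higher precedence than '<'


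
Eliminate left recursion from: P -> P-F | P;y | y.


Left-recursive alternatives: P-F, P;y; non-recursive: y
Introduce P': P -> yP', P' -> -FP' | ;yP' | ε


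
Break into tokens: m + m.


Scan left to right, longest-match per lexeme
Tokens: ID(m), OP(+), ID(m)


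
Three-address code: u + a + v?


Break into single-operator statements:
t1 = u + a
t2 = t1 + v


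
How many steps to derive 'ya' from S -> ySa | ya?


Derivation: S => ya
Steps: 1


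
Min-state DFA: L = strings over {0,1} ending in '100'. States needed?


Track the longest suffix of input matching a prefix of '100': 4 classes (prefixes of length 0..3)
Minimal DFA: 4 states


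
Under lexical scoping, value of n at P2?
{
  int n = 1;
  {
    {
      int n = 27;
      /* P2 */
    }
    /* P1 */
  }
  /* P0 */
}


n declared in the same block as P2
n = 27


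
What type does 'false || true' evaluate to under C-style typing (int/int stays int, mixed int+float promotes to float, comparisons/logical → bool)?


Operand types: bool || bool
Rule: logical operators take bool operands and yield bool
Result type: bool


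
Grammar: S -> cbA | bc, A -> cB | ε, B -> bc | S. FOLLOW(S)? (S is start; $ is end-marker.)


$ ∈ FOLLOW(S). For each A -> αBβ: add FIRST(β)\{ε} to FOLLOW(B); if β nullable, add FOLLOW(A).
FOLLOW(S) = {$}
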